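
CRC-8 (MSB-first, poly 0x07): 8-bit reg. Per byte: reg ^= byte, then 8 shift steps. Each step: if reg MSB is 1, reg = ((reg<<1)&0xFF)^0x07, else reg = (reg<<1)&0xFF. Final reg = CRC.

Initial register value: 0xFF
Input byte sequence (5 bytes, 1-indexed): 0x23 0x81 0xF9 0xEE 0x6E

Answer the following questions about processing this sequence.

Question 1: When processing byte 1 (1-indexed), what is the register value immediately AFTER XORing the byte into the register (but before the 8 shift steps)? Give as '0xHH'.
Register before byte 1: 0xFF
Byte 1: 0x23
0xFF XOR 0x23 = 0xDC

Answer: 0xDC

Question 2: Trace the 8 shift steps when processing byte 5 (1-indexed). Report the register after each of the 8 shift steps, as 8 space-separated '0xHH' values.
Answer: 0x0C 0x18 0x30 0x60 0xC0 0x87 0x09 0x12

Derivation:
After byte 1 (0x23): reg=0x1A
After byte 2 (0x81): reg=0xC8
After byte 3 (0xF9): reg=0x97
After byte 4 (0xEE): reg=0x68
Register before byte 5: 0x68
After XOR with byte 0x6E: 0x06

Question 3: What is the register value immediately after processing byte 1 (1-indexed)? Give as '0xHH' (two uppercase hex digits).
Answer: 0x1A

Derivation:
After byte 1 (0x23): reg=0x1A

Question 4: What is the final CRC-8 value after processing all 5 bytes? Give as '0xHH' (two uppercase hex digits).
After byte 1 (0x23): reg=0x1A
After byte 2 (0x81): reg=0xC8
After byte 3 (0xF9): reg=0x97
After byte 4 (0xEE): reg=0x68
After byte 5 (0x6E): reg=0x12

Answer: 0x12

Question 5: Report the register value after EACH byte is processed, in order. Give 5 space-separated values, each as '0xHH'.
0x1A 0xC8 0x97 0x68 0x12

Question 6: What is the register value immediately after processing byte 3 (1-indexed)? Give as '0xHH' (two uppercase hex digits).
After byte 1 (0x23): reg=0x1A
After byte 2 (0x81): reg=0xC8
After byte 3 (0xF9): reg=0x97

Answer: 0x97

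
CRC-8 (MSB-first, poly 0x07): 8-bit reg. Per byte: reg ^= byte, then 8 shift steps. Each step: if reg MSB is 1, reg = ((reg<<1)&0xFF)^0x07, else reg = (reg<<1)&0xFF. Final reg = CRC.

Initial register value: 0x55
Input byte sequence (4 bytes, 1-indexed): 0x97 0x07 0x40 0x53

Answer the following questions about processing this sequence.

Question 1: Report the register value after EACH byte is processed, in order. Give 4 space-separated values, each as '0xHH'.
0x40 0xD2 0xF7 0x75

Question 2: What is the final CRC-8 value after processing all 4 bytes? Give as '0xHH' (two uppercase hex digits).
After byte 1 (0x97): reg=0x40
After byte 2 (0x07): reg=0xD2
After byte 3 (0x40): reg=0xF7
After byte 4 (0x53): reg=0x75

Answer: 0x75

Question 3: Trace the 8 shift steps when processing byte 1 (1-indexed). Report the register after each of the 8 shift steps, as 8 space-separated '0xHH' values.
Register before byte 1: 0x55
After XOR with byte 0x97: 0xC2

Answer: 0x83 0x01 0x02 0x04 0x08 0x10 0x20 0x40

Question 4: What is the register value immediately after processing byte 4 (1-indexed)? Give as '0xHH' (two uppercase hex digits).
Answer: 0x75

Derivation:
After byte 1 (0x97): reg=0x40
After byte 2 (0x07): reg=0xD2
After byte 3 (0x40): reg=0xF7
After byte 4 (0x53): reg=0x75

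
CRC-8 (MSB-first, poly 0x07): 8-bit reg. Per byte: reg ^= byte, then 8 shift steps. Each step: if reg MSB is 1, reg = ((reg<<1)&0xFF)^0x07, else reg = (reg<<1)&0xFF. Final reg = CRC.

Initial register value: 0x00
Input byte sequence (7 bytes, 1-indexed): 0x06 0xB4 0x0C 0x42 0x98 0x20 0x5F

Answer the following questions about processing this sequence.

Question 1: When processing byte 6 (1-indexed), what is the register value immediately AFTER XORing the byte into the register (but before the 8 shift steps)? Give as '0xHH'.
Register before byte 6: 0xC1
Byte 6: 0x20
0xC1 XOR 0x20 = 0xE1

Answer: 0xE1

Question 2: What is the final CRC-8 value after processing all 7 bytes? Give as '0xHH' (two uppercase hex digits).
After byte 1 (0x06): reg=0x12
After byte 2 (0xB4): reg=0x7B
After byte 3 (0x0C): reg=0x42
After byte 4 (0x42): reg=0x00
After byte 5 (0x98): reg=0xC1
After byte 6 (0x20): reg=0xA9
After byte 7 (0x5F): reg=0xCC

Answer: 0xCC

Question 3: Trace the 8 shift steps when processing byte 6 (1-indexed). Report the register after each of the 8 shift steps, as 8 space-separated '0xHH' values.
After byte 1 (0x06): reg=0x12
After byte 2 (0xB4): reg=0x7B
After byte 3 (0x0C): reg=0x42
After byte 4 (0x42): reg=0x00
After byte 5 (0x98): reg=0xC1
Register before byte 6: 0xC1
After XOR with byte 0x20: 0xE1

Answer: 0xC5 0x8D 0x1D 0x3A 0x74 0xE8 0xD7 0xA9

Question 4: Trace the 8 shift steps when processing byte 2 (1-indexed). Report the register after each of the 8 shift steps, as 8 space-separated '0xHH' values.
After byte 1 (0x06): reg=0x12
Register before byte 2: 0x12
After XOR with byte 0xB4: 0xA6

Answer: 0x4B 0x96 0x2B 0x56 0xAC 0x5F 0xBE 0x7B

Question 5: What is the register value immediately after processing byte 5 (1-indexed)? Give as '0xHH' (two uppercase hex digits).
After byte 1 (0x06): reg=0x12
After byte 2 (0xB4): reg=0x7B
After byte 3 (0x0C): reg=0x42
After byte 4 (0x42): reg=0x00
After byte 5 (0x98): reg=0xC1

Answer: 0xC1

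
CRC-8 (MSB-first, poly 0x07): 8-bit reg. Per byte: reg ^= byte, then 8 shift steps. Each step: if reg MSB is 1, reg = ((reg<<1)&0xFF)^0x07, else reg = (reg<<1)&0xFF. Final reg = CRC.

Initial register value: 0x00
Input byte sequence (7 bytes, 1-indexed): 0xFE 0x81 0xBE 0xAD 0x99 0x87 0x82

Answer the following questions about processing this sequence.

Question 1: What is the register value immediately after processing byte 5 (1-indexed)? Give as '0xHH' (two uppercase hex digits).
After byte 1 (0xFE): reg=0xF4
After byte 2 (0x81): reg=0x4C
After byte 3 (0xBE): reg=0xD0
After byte 4 (0xAD): reg=0x74
After byte 5 (0x99): reg=0x8D

Answer: 0x8D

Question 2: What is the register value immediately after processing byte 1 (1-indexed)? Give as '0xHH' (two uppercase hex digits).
Answer: 0xF4

Derivation:
After byte 1 (0xFE): reg=0xF4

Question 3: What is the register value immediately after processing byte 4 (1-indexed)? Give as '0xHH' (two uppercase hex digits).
After byte 1 (0xFE): reg=0xF4
After byte 2 (0x81): reg=0x4C
After byte 3 (0xBE): reg=0xD0
After byte 4 (0xAD): reg=0x74

Answer: 0x74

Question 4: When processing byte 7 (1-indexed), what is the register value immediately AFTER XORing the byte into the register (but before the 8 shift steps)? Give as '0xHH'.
Register before byte 7: 0x36
Byte 7: 0x82
0x36 XOR 0x82 = 0xB4

Answer: 0xB4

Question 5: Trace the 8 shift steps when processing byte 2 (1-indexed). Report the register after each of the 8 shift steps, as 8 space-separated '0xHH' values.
After byte 1 (0xFE): reg=0xF4
Register before byte 2: 0xF4
After XOR with byte 0x81: 0x75

Answer: 0xEA 0xD3 0xA1 0x45 0x8A 0x13 0x26 0x4C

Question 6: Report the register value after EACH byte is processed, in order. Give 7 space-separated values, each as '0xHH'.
0xF4 0x4C 0xD0 0x74 0x8D 0x36 0x05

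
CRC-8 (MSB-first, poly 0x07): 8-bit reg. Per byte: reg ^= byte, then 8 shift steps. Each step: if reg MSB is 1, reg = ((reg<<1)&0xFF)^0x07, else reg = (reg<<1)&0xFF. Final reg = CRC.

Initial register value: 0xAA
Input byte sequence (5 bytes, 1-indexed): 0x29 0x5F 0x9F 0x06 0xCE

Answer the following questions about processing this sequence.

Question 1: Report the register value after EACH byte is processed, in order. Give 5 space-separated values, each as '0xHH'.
0x80 0x13 0xAD 0x58 0xEB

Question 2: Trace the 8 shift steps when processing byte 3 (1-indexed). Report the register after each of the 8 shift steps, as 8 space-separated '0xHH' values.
Answer: 0x1F 0x3E 0x7C 0xF8 0xF7 0xE9 0xD5 0xAD

Derivation:
After byte 1 (0x29): reg=0x80
After byte 2 (0x5F): reg=0x13
Register before byte 3: 0x13
After XOR with byte 0x9F: 0x8C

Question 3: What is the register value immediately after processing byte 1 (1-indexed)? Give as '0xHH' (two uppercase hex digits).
After byte 1 (0x29): reg=0x80

Answer: 0x80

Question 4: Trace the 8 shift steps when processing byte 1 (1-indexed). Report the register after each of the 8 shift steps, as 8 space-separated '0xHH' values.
Answer: 0x01 0x02 0x04 0x08 0x10 0x20 0x40 0x80

Derivation:
Register before byte 1: 0xAA
After XOR with byte 0x29: 0x83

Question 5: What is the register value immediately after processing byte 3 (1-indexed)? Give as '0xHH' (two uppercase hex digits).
After byte 1 (0x29): reg=0x80
After byte 2 (0x5F): reg=0x13
After byte 3 (0x9F): reg=0xAD

Answer: 0xAD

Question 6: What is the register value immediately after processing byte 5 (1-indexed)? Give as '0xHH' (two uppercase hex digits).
After byte 1 (0x29): reg=0x80
After byte 2 (0x5F): reg=0x13
After byte 3 (0x9F): reg=0xAD
After byte 4 (0x06): reg=0x58
After byte 5 (0xCE): reg=0xEB

Answer: 0xEB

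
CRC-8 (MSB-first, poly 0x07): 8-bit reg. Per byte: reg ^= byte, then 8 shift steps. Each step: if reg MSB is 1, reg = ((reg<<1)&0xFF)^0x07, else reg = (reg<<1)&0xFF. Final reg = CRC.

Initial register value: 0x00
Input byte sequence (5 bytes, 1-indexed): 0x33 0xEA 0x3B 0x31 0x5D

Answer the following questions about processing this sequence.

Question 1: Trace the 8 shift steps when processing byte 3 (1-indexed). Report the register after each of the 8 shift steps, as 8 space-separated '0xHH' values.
Answer: 0xCA 0x93 0x21 0x42 0x84 0x0F 0x1E 0x3C

Derivation:
After byte 1 (0x33): reg=0x99
After byte 2 (0xEA): reg=0x5E
Register before byte 3: 0x5E
After XOR with byte 0x3B: 0x65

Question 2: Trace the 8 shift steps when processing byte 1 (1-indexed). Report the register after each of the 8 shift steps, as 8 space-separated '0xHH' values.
Register before byte 1: 0x00
After XOR with byte 0x33: 0x33

Answer: 0x66 0xCC 0x9F 0x39 0x72 0xE4 0xCF 0x99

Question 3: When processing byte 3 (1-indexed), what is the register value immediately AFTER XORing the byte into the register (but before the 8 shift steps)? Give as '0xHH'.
Register before byte 3: 0x5E
Byte 3: 0x3B
0x5E XOR 0x3B = 0x65

Answer: 0x65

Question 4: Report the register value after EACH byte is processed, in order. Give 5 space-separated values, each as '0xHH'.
0x99 0x5E 0x3C 0x23 0x7D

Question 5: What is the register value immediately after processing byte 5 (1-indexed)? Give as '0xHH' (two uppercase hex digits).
After byte 1 (0x33): reg=0x99
After byte 2 (0xEA): reg=0x5E
After byte 3 (0x3B): reg=0x3C
After byte 4 (0x31): reg=0x23
After byte 5 (0x5D): reg=0x7D

Answer: 0x7D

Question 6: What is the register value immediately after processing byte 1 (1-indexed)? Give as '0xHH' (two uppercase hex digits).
After byte 1 (0x33): reg=0x99

Answer: 0x99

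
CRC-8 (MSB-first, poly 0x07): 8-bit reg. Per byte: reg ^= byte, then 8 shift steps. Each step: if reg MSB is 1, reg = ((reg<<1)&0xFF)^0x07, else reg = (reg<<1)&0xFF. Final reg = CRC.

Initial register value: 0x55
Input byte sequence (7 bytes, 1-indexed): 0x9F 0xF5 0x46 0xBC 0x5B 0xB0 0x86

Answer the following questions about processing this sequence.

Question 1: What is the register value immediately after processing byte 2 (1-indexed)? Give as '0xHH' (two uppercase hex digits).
Answer: 0xAA

Derivation:
After byte 1 (0x9F): reg=0x78
After byte 2 (0xF5): reg=0xAA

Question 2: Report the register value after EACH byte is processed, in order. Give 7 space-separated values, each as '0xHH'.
0x78 0xAA 0x8A 0x82 0x01 0x1E 0xC1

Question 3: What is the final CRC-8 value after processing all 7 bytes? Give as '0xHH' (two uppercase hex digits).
After byte 1 (0x9F): reg=0x78
After byte 2 (0xF5): reg=0xAA
After byte 3 (0x46): reg=0x8A
After byte 4 (0xBC): reg=0x82
After byte 5 (0x5B): reg=0x01
After byte 6 (0xB0): reg=0x1E
After byte 7 (0x86): reg=0xC1

Answer: 0xC1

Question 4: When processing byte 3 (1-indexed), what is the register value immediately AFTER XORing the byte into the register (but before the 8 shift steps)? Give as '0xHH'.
Register before byte 3: 0xAA
Byte 3: 0x46
0xAA XOR 0x46 = 0xEC

Answer: 0xEC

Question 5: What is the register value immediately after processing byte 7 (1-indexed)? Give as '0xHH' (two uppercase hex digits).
Answer: 0xC1

Derivation:
After byte 1 (0x9F): reg=0x78
After byte 2 (0xF5): reg=0xAA
After byte 3 (0x46): reg=0x8A
After byte 4 (0xBC): reg=0x82
After byte 5 (0x5B): reg=0x01
After byte 6 (0xB0): reg=0x1E
After byte 7 (0x86): reg=0xC1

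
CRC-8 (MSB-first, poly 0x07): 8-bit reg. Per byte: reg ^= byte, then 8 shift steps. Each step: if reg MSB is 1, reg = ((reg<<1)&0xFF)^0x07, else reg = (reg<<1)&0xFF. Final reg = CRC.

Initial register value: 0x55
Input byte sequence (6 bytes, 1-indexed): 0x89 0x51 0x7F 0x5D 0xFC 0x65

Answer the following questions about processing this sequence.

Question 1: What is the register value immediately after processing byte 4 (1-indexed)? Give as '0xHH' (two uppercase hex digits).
After byte 1 (0x89): reg=0x1A
After byte 2 (0x51): reg=0xF6
After byte 3 (0x7F): reg=0xB6
After byte 4 (0x5D): reg=0x9F

Answer: 0x9F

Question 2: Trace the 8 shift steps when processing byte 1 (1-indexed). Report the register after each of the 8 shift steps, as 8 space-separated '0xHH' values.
Answer: 0xBF 0x79 0xF2 0xE3 0xC1 0x85 0x0D 0x1A

Derivation:
Register before byte 1: 0x55
After XOR with byte 0x89: 0xDC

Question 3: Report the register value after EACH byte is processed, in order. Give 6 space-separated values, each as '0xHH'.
0x1A 0xF6 0xB6 0x9F 0x2E 0xF6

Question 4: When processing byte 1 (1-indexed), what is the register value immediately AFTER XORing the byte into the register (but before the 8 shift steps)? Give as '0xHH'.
Answer: 0xDC

Derivation:
Register before byte 1: 0x55
Byte 1: 0x89
0x55 XOR 0x89 = 0xDC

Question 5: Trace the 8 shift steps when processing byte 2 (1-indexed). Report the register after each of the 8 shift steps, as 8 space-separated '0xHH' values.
Answer: 0x96 0x2B 0x56 0xAC 0x5F 0xBE 0x7B 0xF6

Derivation:
After byte 1 (0x89): reg=0x1A
Register before byte 2: 0x1A
After XOR with byte 0x51: 0x4B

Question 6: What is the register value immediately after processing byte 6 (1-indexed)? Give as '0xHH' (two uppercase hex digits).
After byte 1 (0x89): reg=0x1A
After byte 2 (0x51): reg=0xF6
After byte 3 (0x7F): reg=0xB6
After byte 4 (0x5D): reg=0x9F
After byte 5 (0xFC): reg=0x2E
After byte 6 (0x65): reg=0xF6

Answer: 0xF6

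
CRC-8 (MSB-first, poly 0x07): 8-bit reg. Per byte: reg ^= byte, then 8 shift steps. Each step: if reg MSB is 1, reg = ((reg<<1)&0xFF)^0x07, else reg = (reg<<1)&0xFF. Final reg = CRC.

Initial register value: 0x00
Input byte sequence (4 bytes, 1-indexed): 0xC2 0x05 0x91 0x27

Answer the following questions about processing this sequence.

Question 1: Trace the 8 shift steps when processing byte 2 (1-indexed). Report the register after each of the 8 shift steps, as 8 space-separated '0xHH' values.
Answer: 0x8A 0x13 0x26 0x4C 0x98 0x37 0x6E 0xDC

Derivation:
After byte 1 (0xC2): reg=0x40
Register before byte 2: 0x40
After XOR with byte 0x05: 0x45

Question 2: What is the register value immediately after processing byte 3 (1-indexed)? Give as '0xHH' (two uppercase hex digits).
Answer: 0xE4

Derivation:
After byte 1 (0xC2): reg=0x40
After byte 2 (0x05): reg=0xDC
After byte 3 (0x91): reg=0xE4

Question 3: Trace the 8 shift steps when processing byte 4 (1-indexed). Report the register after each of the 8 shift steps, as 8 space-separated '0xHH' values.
After byte 1 (0xC2): reg=0x40
After byte 2 (0x05): reg=0xDC
After byte 3 (0x91): reg=0xE4
Register before byte 4: 0xE4
After XOR with byte 0x27: 0xC3

Answer: 0x81 0x05 0x0A 0x14 0x28 0x50 0xA0 0x47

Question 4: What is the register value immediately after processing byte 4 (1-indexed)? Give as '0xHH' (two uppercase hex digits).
Answer: 0x47

Derivation:
After byte 1 (0xC2): reg=0x40
After byte 2 (0x05): reg=0xDC
After byte 3 (0x91): reg=0xE4
After byte 4 (0x27): reg=0x47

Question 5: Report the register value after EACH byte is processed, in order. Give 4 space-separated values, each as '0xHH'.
0x40 0xDC 0xE4 0x47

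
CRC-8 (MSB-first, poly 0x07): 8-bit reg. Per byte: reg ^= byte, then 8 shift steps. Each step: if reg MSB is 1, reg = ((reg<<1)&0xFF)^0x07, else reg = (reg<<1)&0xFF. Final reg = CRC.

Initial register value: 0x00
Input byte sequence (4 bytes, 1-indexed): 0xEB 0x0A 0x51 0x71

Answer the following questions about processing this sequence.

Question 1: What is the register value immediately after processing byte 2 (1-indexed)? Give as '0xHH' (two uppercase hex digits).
After byte 1 (0xEB): reg=0x9F
After byte 2 (0x0A): reg=0xE2

Answer: 0xE2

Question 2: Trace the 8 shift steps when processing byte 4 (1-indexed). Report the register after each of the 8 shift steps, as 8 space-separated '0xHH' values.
Answer: 0xC2 0x83 0x01 0x02 0x04 0x08 0x10 0x20

Derivation:
After byte 1 (0xEB): reg=0x9F
After byte 2 (0x0A): reg=0xE2
After byte 3 (0x51): reg=0x10
Register before byte 4: 0x10
After XOR with byte 0x71: 0x61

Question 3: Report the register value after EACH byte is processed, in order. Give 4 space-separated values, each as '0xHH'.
0x9F 0xE2 0x10 0x20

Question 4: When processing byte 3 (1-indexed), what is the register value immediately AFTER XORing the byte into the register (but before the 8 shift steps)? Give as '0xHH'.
Answer: 0xB3

Derivation:
Register before byte 3: 0xE2
Byte 3: 0x51
0xE2 XOR 0x51 = 0xB3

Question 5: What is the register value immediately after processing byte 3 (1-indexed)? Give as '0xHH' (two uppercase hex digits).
Answer: 0x10

Derivation:
After byte 1 (0xEB): reg=0x9F
After byte 2 (0x0A): reg=0xE2
After byte 3 (0x51): reg=0x10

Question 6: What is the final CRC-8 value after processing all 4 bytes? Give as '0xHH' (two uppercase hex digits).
Answer: 0x20

Derivation:
After byte 1 (0xEB): reg=0x9F
After byte 2 (0x0A): reg=0xE2
After byte 3 (0x51): reg=0x10
After byte 4 (0x71): reg=0x20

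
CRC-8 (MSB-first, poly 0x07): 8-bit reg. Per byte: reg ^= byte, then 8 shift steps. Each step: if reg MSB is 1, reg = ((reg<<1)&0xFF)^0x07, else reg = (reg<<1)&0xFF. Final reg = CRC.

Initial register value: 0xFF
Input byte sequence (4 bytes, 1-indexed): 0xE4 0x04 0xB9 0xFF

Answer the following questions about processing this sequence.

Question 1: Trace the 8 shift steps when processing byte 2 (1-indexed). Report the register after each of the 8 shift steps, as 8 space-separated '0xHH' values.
Answer: 0x8A 0x13 0x26 0x4C 0x98 0x37 0x6E 0xDC

Derivation:
After byte 1 (0xE4): reg=0x41
Register before byte 2: 0x41
After XOR with byte 0x04: 0x45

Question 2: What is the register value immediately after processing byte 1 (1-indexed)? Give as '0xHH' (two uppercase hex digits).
Answer: 0x41

Derivation:
After byte 1 (0xE4): reg=0x41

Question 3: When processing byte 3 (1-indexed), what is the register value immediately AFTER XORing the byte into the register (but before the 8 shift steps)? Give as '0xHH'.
Register before byte 3: 0xDC
Byte 3: 0xB9
0xDC XOR 0xB9 = 0x65

Answer: 0x65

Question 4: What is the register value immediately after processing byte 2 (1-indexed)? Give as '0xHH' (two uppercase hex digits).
After byte 1 (0xE4): reg=0x41
After byte 2 (0x04): reg=0xDC

Answer: 0xDC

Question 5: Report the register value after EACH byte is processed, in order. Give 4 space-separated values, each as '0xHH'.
0x41 0xDC 0x3C 0x47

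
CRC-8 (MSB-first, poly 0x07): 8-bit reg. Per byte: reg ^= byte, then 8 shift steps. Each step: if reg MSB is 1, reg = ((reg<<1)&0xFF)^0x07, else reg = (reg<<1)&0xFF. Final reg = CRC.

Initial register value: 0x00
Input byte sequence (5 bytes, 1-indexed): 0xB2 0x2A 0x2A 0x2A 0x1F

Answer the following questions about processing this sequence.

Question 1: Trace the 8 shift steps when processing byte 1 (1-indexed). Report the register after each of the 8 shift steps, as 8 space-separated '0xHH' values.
Register before byte 1: 0x00
After XOR with byte 0xB2: 0xB2

Answer: 0x63 0xC6 0x8B 0x11 0x22 0x44 0x88 0x17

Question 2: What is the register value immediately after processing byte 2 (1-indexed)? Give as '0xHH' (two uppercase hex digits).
Answer: 0xB3

Derivation:
After byte 1 (0xB2): reg=0x17
After byte 2 (0x2A): reg=0xB3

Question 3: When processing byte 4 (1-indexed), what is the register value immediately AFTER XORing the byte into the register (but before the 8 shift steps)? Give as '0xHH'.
Register before byte 4: 0xC6
Byte 4: 0x2A
0xC6 XOR 0x2A = 0xEC

Answer: 0xEC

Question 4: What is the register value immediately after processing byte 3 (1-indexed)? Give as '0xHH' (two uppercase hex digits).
Answer: 0xC6

Derivation:
After byte 1 (0xB2): reg=0x17
After byte 2 (0x2A): reg=0xB3
After byte 3 (0x2A): reg=0xC6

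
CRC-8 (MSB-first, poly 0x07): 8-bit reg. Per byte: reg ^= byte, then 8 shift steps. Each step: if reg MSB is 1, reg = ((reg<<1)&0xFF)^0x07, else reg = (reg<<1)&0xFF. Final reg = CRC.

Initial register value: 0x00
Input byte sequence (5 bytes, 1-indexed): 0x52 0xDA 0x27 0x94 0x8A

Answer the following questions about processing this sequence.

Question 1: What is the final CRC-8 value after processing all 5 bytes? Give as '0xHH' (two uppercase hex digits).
Answer: 0x30

Derivation:
After byte 1 (0x52): reg=0xB9
After byte 2 (0xDA): reg=0x2E
After byte 3 (0x27): reg=0x3F
After byte 4 (0x94): reg=0x58
After byte 5 (0x8A): reg=0x30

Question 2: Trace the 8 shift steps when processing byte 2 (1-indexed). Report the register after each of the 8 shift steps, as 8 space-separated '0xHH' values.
After byte 1 (0x52): reg=0xB9
Register before byte 2: 0xB9
After XOR with byte 0xDA: 0x63

Answer: 0xC6 0x8B 0x11 0x22 0x44 0x88 0x17 0x2E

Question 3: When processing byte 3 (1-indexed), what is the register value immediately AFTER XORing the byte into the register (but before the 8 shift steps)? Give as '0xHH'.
Register before byte 3: 0x2E
Byte 3: 0x27
0x2E XOR 0x27 = 0x09

Answer: 0x09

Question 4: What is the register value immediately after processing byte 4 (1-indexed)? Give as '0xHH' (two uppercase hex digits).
Answer: 0x58

Derivation:
After byte 1 (0x52): reg=0xB9
After byte 2 (0xDA): reg=0x2E
After byte 3 (0x27): reg=0x3F
After byte 4 (0x94): reg=0x58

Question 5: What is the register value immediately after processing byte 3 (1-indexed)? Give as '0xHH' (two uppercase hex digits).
Answer: 0x3F

Derivation:
After byte 1 (0x52): reg=0xB9
After byte 2 (0xDA): reg=0x2E
After byte 3 (0x27): reg=0x3F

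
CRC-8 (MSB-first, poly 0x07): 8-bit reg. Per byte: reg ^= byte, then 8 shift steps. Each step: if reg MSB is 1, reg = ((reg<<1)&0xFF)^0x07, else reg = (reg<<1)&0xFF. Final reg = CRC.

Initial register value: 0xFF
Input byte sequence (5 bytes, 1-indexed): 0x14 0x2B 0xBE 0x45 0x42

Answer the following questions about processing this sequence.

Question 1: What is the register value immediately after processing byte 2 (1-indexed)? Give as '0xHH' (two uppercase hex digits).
After byte 1 (0x14): reg=0x9F
After byte 2 (0x2B): reg=0x05

Answer: 0x05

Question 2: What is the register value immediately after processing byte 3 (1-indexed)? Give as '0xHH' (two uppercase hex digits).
After byte 1 (0x14): reg=0x9F
After byte 2 (0x2B): reg=0x05
After byte 3 (0xBE): reg=0x28

Answer: 0x28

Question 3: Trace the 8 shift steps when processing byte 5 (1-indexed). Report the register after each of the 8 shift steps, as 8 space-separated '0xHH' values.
Answer: 0x8C 0x1F 0x3E 0x7C 0xF8 0xF7 0xE9 0xD5

Derivation:
After byte 1 (0x14): reg=0x9F
After byte 2 (0x2B): reg=0x05
After byte 3 (0xBE): reg=0x28
After byte 4 (0x45): reg=0x04
Register before byte 5: 0x04
After XOR with byte 0x42: 0x46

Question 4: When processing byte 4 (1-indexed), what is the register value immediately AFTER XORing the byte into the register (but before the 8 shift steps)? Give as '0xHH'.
Register before byte 4: 0x28
Byte 4: 0x45
0x28 XOR 0x45 = 0x6D

Answer: 0x6D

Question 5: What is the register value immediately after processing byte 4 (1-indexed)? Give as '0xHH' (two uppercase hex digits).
After byte 1 (0x14): reg=0x9F
After byte 2 (0x2B): reg=0x05
After byte 3 (0xBE): reg=0x28
After byte 4 (0x45): reg=0x04

Answer: 0x04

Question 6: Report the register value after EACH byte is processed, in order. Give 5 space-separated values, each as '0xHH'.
0x9F 0x05 0x28 0x04 0xD5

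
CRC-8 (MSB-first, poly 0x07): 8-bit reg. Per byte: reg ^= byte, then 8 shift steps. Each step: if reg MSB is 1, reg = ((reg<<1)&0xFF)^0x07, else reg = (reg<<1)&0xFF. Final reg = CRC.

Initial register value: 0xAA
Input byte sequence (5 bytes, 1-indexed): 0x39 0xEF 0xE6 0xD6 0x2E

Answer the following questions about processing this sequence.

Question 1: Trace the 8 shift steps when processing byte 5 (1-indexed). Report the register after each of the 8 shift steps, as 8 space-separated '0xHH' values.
After byte 1 (0x39): reg=0xF0
After byte 2 (0xEF): reg=0x5D
After byte 3 (0xE6): reg=0x28
After byte 4 (0xD6): reg=0xF4
Register before byte 5: 0xF4
After XOR with byte 0x2E: 0xDA

Answer: 0xB3 0x61 0xC2 0x83 0x01 0x02 0x04 0x08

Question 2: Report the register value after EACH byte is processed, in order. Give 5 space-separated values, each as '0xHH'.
0xF0 0x5D 0x28 0xF4 0x08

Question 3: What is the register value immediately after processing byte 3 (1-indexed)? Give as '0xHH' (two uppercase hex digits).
After byte 1 (0x39): reg=0xF0
After byte 2 (0xEF): reg=0x5D
After byte 3 (0xE6): reg=0x28

Answer: 0x28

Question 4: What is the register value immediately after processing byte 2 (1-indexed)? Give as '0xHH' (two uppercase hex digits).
After byte 1 (0x39): reg=0xF0
After byte 2 (0xEF): reg=0x5D

Answer: 0x5D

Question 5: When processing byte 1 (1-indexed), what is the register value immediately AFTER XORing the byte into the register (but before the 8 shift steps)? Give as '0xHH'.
Answer: 0x93

Derivation:
Register before byte 1: 0xAA
Byte 1: 0x39
0xAA XOR 0x39 = 0x93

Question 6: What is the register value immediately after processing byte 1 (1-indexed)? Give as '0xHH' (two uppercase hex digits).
Answer: 0xF0

Derivation:
After byte 1 (0x39): reg=0xF0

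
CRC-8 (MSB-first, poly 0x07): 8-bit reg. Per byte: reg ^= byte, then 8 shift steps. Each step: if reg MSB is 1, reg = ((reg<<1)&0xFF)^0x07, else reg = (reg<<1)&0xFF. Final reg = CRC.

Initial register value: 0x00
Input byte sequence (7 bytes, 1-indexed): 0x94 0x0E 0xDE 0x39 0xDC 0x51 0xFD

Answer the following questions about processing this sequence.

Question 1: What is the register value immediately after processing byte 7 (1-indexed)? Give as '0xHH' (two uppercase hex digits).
Answer: 0x94

Derivation:
After byte 1 (0x94): reg=0xE5
After byte 2 (0x0E): reg=0x9F
After byte 3 (0xDE): reg=0xC0
After byte 4 (0x39): reg=0xE1
After byte 5 (0xDC): reg=0xB3
After byte 6 (0x51): reg=0xA0
After byte 7 (0xFD): reg=0x94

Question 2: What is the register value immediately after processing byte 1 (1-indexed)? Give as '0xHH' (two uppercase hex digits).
After byte 1 (0x94): reg=0xE5

Answer: 0xE5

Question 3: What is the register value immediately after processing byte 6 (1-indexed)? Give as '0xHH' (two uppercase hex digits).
After byte 1 (0x94): reg=0xE5
After byte 2 (0x0E): reg=0x9F
After byte 3 (0xDE): reg=0xC0
After byte 4 (0x39): reg=0xE1
After byte 5 (0xDC): reg=0xB3
After byte 6 (0x51): reg=0xA0

Answer: 0xA0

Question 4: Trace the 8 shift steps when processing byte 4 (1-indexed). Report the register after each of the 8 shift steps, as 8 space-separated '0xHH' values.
Answer: 0xF5 0xED 0xDD 0xBD 0x7D 0xFA 0xF3 0xE1

Derivation:
After byte 1 (0x94): reg=0xE5
After byte 2 (0x0E): reg=0x9F
After byte 3 (0xDE): reg=0xC0
Register before byte 4: 0xC0
After XOR with byte 0x39: 0xF9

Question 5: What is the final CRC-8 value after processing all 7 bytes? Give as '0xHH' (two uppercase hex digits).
Answer: 0x94

Derivation:
After byte 1 (0x94): reg=0xE5
After byte 2 (0x0E): reg=0x9F
After byte 3 (0xDE): reg=0xC0
After byte 4 (0x39): reg=0xE1
After byte 5 (0xDC): reg=0xB3
After byte 6 (0x51): reg=0xA0
After byte 7 (0xFD): reg=0x94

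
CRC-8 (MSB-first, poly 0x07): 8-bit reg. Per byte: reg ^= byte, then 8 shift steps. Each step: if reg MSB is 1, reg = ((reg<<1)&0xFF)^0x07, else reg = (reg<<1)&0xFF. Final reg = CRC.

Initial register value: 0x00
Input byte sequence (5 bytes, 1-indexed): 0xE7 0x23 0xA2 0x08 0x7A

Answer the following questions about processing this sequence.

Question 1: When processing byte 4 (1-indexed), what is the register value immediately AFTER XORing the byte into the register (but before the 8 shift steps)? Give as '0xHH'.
Answer: 0x26

Derivation:
Register before byte 4: 0x2E
Byte 4: 0x08
0x2E XOR 0x08 = 0x26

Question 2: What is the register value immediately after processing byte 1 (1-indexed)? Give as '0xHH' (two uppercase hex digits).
After byte 1 (0xE7): reg=0xBB

Answer: 0xBB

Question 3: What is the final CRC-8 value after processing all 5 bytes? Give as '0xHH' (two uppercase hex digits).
Answer: 0xB1

Derivation:
After byte 1 (0xE7): reg=0xBB
After byte 2 (0x23): reg=0xC1
After byte 3 (0xA2): reg=0x2E
After byte 4 (0x08): reg=0xF2
After byte 5 (0x7A): reg=0xB1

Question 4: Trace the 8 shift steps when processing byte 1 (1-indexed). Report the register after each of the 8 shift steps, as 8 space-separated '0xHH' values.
Register before byte 1: 0x00
After XOR with byte 0xE7: 0xE7

Answer: 0xC9 0x95 0x2D 0x5A 0xB4 0x6F 0xDE 0xBB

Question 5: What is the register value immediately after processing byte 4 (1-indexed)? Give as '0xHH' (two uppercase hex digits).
Answer: 0xF2

Derivation:
After byte 1 (0xE7): reg=0xBB
After byte 2 (0x23): reg=0xC1
After byte 3 (0xA2): reg=0x2E
After byte 4 (0x08): reg=0xF2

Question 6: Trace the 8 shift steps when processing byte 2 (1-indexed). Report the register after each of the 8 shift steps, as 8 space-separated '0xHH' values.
Answer: 0x37 0x6E 0xDC 0xBF 0x79 0xF2 0xE3 0xC1

Derivation:
After byte 1 (0xE7): reg=0xBB
Register before byte 2: 0xBB
After XOR with byte 0x23: 0x98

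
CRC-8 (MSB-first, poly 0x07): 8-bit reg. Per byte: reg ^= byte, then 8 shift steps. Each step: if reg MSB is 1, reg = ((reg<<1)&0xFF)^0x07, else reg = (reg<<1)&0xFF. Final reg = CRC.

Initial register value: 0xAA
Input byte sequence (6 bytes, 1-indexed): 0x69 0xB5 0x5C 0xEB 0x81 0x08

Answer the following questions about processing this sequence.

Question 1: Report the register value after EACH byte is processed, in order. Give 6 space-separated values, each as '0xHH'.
0x47 0xD0 0xAD 0xD5 0xAB 0x60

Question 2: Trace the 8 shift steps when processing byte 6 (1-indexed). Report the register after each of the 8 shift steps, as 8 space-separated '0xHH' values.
Answer: 0x41 0x82 0x03 0x06 0x0C 0x18 0x30 0x60

Derivation:
After byte 1 (0x69): reg=0x47
After byte 2 (0xB5): reg=0xD0
After byte 3 (0x5C): reg=0xAD
After byte 4 (0xEB): reg=0xD5
After byte 5 (0x81): reg=0xAB
Register before byte 6: 0xAB
After XOR with byte 0x08: 0xA3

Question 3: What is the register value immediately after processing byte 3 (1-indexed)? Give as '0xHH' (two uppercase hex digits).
Answer: 0xAD

Derivation:
After byte 1 (0x69): reg=0x47
After byte 2 (0xB5): reg=0xD0
After byte 3 (0x5C): reg=0xAD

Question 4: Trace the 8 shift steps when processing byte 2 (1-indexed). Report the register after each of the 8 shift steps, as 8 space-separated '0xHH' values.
Answer: 0xE3 0xC1 0x85 0x0D 0x1A 0x34 0x68 0xD0

Derivation:
After byte 1 (0x69): reg=0x47
Register before byte 2: 0x47
After XOR with byte 0xB5: 0xF2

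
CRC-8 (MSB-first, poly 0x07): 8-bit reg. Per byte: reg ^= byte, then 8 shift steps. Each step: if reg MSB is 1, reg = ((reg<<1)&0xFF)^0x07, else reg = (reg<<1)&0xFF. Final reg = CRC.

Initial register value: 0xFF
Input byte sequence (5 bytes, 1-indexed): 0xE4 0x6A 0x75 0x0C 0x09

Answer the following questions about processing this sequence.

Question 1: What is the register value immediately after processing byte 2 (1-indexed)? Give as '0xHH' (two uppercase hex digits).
After byte 1 (0xE4): reg=0x41
After byte 2 (0x6A): reg=0xD1

Answer: 0xD1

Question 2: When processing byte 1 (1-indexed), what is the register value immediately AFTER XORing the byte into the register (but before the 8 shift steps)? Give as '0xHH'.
Register before byte 1: 0xFF
Byte 1: 0xE4
0xFF XOR 0xE4 = 0x1B

Answer: 0x1B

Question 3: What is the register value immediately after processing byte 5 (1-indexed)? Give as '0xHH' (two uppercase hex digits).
After byte 1 (0xE4): reg=0x41
After byte 2 (0x6A): reg=0xD1
After byte 3 (0x75): reg=0x75
After byte 4 (0x0C): reg=0x68
After byte 5 (0x09): reg=0x20

Answer: 0x20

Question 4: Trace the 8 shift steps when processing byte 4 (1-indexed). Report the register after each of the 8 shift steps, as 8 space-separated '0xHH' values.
After byte 1 (0xE4): reg=0x41
After byte 2 (0x6A): reg=0xD1
After byte 3 (0x75): reg=0x75
Register before byte 4: 0x75
After XOR with byte 0x0C: 0x79

Answer: 0xF2 0xE3 0xC1 0x85 0x0D 0x1A 0x34 0x68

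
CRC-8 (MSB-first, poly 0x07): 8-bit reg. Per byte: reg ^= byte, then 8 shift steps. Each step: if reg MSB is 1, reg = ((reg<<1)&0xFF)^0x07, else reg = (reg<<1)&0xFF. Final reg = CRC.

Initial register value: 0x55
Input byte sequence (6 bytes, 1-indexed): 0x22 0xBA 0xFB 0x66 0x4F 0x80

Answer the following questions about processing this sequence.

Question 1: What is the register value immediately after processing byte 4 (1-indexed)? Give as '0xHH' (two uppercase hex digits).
After byte 1 (0x22): reg=0x42
After byte 2 (0xBA): reg=0xE6
After byte 3 (0xFB): reg=0x53
After byte 4 (0x66): reg=0x8B

Answer: 0x8B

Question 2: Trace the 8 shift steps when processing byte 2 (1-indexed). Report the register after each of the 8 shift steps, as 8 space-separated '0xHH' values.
Answer: 0xF7 0xE9 0xD5 0xAD 0x5D 0xBA 0x73 0xE6

Derivation:
After byte 1 (0x22): reg=0x42
Register before byte 2: 0x42
After XOR with byte 0xBA: 0xF8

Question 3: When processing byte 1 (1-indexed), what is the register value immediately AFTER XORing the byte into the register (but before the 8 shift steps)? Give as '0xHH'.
Register before byte 1: 0x55
Byte 1: 0x22
0x55 XOR 0x22 = 0x77

Answer: 0x77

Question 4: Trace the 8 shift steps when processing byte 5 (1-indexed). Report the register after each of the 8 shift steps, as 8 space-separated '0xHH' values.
After byte 1 (0x22): reg=0x42
After byte 2 (0xBA): reg=0xE6
After byte 3 (0xFB): reg=0x53
After byte 4 (0x66): reg=0x8B
Register before byte 5: 0x8B
After XOR with byte 0x4F: 0xC4

Answer: 0x8F 0x19 0x32 0x64 0xC8 0x97 0x29 0x52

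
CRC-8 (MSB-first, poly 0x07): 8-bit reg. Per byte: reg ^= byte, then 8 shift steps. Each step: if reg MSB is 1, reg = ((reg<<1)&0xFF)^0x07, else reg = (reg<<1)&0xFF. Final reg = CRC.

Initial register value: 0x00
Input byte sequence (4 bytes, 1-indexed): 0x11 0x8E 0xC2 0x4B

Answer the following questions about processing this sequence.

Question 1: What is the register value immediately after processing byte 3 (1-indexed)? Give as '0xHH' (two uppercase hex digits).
Answer: 0xE9

Derivation:
After byte 1 (0x11): reg=0x77
After byte 2 (0x8E): reg=0xE1
After byte 3 (0xC2): reg=0xE9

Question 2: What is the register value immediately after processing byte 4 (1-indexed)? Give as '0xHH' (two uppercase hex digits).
Answer: 0x67

Derivation:
After byte 1 (0x11): reg=0x77
After byte 2 (0x8E): reg=0xE1
After byte 3 (0xC2): reg=0xE9
After byte 4 (0x4B): reg=0x67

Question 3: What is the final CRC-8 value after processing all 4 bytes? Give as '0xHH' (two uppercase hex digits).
After byte 1 (0x11): reg=0x77
After byte 2 (0x8E): reg=0xE1
After byte 3 (0xC2): reg=0xE9
After byte 4 (0x4B): reg=0x67

Answer: 0x67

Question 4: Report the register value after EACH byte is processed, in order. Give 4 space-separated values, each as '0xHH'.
0x77 0xE1 0xE9 0x67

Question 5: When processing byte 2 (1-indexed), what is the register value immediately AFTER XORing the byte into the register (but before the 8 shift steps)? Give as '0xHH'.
Register before byte 2: 0x77
Byte 2: 0x8E
0x77 XOR 0x8E = 0xF9

Answer: 0xF9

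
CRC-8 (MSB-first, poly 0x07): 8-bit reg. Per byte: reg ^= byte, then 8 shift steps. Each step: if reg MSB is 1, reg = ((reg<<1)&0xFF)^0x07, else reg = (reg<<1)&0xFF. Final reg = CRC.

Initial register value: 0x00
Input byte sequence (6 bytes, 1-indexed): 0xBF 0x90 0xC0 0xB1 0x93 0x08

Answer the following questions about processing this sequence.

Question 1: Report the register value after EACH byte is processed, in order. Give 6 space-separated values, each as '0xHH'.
0x34 0x75 0x02 0x10 0x80 0xB1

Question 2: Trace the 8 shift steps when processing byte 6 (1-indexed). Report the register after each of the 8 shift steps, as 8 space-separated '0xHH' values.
Answer: 0x17 0x2E 0x5C 0xB8 0x77 0xEE 0xDB 0xB1

Derivation:
After byte 1 (0xBF): reg=0x34
After byte 2 (0x90): reg=0x75
After byte 3 (0xC0): reg=0x02
After byte 4 (0xB1): reg=0x10
After byte 5 (0x93): reg=0x80
Register before byte 6: 0x80
After XOR with byte 0x08: 0x88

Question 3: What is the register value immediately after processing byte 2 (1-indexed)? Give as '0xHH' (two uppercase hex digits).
Answer: 0x75

Derivation:
After byte 1 (0xBF): reg=0x34
After byte 2 (0x90): reg=0x75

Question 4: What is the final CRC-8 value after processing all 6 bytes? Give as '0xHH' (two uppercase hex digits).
Answer: 0xB1

Derivation:
After byte 1 (0xBF): reg=0x34
After byte 2 (0x90): reg=0x75
After byte 3 (0xC0): reg=0x02
After byte 4 (0xB1): reg=0x10
After byte 5 (0x93): reg=0x80
After byte 6 (0x08): reg=0xB1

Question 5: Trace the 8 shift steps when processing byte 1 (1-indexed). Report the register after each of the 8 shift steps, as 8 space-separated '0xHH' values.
Register before byte 1: 0x00
After XOR with byte 0xBF: 0xBF

Answer: 0x79 0xF2 0xE3 0xC1 0x85 0x0D 0x1A 0x34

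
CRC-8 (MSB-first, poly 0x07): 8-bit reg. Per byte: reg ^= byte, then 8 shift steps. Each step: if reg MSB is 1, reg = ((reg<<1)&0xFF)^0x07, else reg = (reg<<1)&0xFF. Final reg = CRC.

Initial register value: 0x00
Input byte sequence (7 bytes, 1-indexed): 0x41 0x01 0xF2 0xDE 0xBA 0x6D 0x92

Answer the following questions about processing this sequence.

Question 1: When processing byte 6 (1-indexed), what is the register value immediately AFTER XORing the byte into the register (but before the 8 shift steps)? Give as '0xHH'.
Register before byte 6: 0x45
Byte 6: 0x6D
0x45 XOR 0x6D = 0x28

Answer: 0x28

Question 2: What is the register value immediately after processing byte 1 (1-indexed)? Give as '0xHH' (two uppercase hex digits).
Answer: 0xC0

Derivation:
After byte 1 (0x41): reg=0xC0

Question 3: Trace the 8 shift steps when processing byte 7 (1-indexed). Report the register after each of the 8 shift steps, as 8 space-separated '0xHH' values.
After byte 1 (0x41): reg=0xC0
After byte 2 (0x01): reg=0x49
After byte 3 (0xF2): reg=0x28
After byte 4 (0xDE): reg=0xCC
After byte 5 (0xBA): reg=0x45
After byte 6 (0x6D): reg=0xD8
Register before byte 7: 0xD8
After XOR with byte 0x92: 0x4A

Answer: 0x94 0x2F 0x5E 0xBC 0x7F 0xFE 0xFB 0xF1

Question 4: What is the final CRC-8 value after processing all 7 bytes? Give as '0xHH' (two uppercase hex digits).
After byte 1 (0x41): reg=0xC0
After byte 2 (0x01): reg=0x49
After byte 3 (0xF2): reg=0x28
After byte 4 (0xDE): reg=0xCC
After byte 5 (0xBA): reg=0x45
After byte 6 (0x6D): reg=0xD8
After byte 7 (0x92): reg=0xF1

Answer: 0xF1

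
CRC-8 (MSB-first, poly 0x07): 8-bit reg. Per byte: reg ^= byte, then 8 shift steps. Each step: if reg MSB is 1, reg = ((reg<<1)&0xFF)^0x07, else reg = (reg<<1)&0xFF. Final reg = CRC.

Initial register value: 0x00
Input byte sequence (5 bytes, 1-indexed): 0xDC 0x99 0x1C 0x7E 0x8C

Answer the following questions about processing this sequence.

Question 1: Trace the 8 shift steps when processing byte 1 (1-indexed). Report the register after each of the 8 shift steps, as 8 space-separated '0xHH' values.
Register before byte 1: 0x00
After XOR with byte 0xDC: 0xDC

Answer: 0xBF 0x79 0xF2 0xE3 0xC1 0x85 0x0D 0x1A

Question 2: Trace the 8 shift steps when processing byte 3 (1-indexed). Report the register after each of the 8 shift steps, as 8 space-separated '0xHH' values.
After byte 1 (0xDC): reg=0x1A
After byte 2 (0x99): reg=0x80
Register before byte 3: 0x80
After XOR with byte 0x1C: 0x9C

Answer: 0x3F 0x7E 0xFC 0xFF 0xF9 0xF5 0xED 0xDD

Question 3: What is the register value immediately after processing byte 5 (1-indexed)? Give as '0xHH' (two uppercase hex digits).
Answer: 0x8A

Derivation:
After byte 1 (0xDC): reg=0x1A
After byte 2 (0x99): reg=0x80
After byte 3 (0x1C): reg=0xDD
After byte 4 (0x7E): reg=0x60
After byte 5 (0x8C): reg=0x8A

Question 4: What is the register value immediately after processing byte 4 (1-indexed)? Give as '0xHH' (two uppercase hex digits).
Answer: 0x60

Derivation:
After byte 1 (0xDC): reg=0x1A
After byte 2 (0x99): reg=0x80
After byte 3 (0x1C): reg=0xDD
After byte 4 (0x7E): reg=0x60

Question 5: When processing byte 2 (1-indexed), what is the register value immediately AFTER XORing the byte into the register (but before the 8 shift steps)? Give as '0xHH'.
Answer: 0x83

Derivation:
Register before byte 2: 0x1A
Byte 2: 0x99
0x1A XOR 0x99 = 0x83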